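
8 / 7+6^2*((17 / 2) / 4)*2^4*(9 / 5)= 77152 / 35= 2204.34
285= 285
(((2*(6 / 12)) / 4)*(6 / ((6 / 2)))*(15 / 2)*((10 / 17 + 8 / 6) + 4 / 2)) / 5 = 50 / 17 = 2.94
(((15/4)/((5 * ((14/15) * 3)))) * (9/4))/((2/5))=675/448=1.51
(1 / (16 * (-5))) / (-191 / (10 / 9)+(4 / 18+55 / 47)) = 423 / 5769976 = 0.00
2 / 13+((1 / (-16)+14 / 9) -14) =-12.35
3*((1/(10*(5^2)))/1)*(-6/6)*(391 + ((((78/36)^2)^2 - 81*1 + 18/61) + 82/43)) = -1136217679/283284000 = -4.01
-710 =-710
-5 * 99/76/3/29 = -165/2204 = -0.07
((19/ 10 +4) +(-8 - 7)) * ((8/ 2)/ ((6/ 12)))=-364/ 5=-72.80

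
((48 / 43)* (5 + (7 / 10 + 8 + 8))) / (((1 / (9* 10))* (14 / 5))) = 33480 / 43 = 778.60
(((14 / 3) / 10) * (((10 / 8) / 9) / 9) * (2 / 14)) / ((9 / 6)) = 1 / 1458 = 0.00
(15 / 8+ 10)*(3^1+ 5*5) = 665 / 2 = 332.50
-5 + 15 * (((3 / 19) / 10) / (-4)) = -769 / 152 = -5.06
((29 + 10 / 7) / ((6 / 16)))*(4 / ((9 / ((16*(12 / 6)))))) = 1154.03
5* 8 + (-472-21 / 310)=-133941 / 310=-432.07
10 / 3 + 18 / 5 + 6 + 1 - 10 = 59 / 15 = 3.93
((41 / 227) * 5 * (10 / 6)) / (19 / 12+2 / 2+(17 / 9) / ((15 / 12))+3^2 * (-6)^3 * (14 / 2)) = -61500 / 555855581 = -0.00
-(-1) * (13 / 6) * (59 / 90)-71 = -37573 / 540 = -69.58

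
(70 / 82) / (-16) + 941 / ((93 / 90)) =18517795 / 20336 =910.59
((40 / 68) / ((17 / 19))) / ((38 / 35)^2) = 6125 / 10982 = 0.56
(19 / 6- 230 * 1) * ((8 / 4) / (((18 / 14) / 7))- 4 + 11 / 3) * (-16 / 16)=129295 / 54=2394.35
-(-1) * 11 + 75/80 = 191/16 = 11.94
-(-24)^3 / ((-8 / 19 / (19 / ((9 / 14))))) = -970368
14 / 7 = 2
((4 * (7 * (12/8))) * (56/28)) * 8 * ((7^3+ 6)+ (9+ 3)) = 242592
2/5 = 0.40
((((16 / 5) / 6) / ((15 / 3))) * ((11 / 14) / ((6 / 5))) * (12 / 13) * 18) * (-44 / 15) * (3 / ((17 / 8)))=-185856 / 38675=-4.81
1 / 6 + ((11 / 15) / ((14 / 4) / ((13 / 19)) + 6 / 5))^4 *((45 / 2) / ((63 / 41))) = 87240180020989 / 515211659818254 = 0.17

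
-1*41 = -41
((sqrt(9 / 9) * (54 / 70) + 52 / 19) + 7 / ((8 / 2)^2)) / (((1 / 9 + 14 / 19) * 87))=0.05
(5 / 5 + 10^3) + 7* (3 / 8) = 8029 / 8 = 1003.62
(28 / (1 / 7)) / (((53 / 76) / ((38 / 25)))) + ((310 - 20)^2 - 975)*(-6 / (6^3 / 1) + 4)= 15770487103 / 47700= 330618.18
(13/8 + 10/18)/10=157/720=0.22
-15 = -15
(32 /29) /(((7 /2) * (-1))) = -0.32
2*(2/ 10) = 2/ 5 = 0.40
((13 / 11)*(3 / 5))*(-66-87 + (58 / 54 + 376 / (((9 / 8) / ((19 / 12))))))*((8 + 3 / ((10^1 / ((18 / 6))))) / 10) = 238.08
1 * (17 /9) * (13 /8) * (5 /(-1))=-1105 /72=-15.35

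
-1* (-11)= 11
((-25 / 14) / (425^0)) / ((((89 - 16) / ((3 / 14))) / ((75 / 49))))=-5625 / 701092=-0.01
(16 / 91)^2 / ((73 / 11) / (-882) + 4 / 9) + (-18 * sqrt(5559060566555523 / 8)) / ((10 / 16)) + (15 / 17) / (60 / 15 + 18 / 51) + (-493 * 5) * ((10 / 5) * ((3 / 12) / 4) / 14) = -1549681956 * sqrt(6) / 5 - 7169624627 / 329858256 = -759186032.90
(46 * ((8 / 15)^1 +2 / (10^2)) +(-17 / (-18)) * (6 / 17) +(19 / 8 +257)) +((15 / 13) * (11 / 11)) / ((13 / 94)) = 29761393 / 101400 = 293.50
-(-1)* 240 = 240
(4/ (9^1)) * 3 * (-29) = -116/ 3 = -38.67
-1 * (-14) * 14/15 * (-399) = -5213.60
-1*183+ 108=-75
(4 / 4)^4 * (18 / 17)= 18 / 17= 1.06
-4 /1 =-4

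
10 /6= 5 /3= 1.67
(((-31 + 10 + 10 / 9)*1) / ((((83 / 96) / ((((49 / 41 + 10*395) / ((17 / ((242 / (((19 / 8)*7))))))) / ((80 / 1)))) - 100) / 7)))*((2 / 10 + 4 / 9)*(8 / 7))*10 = 52097717191168 / 5079768322095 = 10.26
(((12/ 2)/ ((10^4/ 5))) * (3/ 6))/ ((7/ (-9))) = -27/ 14000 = -0.00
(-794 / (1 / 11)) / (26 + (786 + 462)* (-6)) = 1.17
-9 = -9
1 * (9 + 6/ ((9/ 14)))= 55/ 3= 18.33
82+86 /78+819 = 35182 /39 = 902.10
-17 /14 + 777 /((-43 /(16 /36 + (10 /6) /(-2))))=5249 /903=5.81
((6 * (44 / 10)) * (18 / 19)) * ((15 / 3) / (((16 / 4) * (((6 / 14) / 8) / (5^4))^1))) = 6930000 / 19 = 364736.84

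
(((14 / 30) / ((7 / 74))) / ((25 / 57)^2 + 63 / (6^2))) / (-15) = -106856 / 631075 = -0.17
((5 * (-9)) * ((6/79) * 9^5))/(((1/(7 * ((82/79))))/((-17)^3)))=44960897080260/6241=7204117461.99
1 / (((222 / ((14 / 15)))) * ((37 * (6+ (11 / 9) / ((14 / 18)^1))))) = 49 / 3265065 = 0.00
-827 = -827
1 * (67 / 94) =67 / 94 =0.71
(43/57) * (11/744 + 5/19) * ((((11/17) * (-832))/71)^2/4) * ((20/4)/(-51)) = -2211070209920/7483351095981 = -0.30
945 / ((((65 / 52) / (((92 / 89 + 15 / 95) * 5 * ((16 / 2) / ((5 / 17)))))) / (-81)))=-16781113440 / 1691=-9923780.86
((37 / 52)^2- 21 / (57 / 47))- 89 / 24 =-3162373 / 154128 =-20.52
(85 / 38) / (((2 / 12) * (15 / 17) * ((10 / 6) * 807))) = 289 / 25555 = 0.01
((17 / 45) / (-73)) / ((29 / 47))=-799 / 95265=-0.01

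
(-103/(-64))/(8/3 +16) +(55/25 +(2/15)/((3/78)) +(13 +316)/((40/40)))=3599263/10752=334.75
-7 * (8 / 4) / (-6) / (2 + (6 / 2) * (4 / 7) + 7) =49 / 225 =0.22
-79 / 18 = -4.39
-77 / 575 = -0.13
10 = 10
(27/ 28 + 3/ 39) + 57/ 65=3491/ 1820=1.92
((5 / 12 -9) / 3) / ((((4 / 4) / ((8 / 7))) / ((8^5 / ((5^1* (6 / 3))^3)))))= -843776 / 7875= -107.15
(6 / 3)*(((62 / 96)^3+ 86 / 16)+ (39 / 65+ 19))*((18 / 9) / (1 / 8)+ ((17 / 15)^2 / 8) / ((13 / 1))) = 5230332835259 / 6469632000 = 808.44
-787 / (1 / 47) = -36989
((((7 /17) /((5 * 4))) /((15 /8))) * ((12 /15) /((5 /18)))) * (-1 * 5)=-336 /2125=-0.16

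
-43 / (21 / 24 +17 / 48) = -2064 / 59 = -34.98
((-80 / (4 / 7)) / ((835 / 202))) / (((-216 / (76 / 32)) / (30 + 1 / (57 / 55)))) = 1247855 / 108216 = 11.53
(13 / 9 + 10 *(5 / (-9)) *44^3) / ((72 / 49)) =-23188907 / 72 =-322068.15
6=6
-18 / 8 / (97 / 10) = -45 / 194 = -0.23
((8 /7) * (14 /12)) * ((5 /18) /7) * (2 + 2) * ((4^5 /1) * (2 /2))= 40960 /189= 216.72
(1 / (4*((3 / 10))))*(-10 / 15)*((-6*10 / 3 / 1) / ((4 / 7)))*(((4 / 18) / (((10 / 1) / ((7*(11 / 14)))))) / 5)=77 / 162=0.48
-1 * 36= -36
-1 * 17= -17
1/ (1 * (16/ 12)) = 3/ 4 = 0.75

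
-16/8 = -2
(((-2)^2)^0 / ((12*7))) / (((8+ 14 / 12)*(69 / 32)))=16 / 26565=0.00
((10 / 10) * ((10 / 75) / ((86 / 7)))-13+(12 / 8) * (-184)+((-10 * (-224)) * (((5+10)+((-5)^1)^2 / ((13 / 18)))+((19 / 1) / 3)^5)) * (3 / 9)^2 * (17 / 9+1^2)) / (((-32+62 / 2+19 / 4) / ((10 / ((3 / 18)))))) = 117790572.89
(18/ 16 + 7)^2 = 4225/ 64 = 66.02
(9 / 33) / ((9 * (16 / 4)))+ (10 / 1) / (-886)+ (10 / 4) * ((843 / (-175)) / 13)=-24746369 / 26606580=-0.93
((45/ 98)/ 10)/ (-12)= -3/ 784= -0.00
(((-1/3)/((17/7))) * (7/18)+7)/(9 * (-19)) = -6377/156978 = -0.04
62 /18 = 31 /9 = 3.44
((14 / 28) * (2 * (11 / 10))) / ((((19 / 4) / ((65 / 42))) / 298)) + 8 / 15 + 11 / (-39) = 2776427 / 25935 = 107.05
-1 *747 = -747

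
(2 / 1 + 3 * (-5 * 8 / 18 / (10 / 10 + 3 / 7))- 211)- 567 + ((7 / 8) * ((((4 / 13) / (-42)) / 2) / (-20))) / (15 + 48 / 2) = -189983039 / 243360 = -780.67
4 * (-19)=-76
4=4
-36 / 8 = -9 / 2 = -4.50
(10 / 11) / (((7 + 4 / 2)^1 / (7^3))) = 3430 / 99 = 34.65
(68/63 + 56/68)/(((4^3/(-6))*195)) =-1019/1113840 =-0.00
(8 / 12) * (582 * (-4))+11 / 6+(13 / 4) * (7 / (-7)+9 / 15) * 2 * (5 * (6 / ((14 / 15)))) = -68617 / 42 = -1633.74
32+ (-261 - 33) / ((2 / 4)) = -556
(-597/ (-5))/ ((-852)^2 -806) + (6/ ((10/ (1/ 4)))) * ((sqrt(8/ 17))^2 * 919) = 3998200521/ 61633330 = 64.87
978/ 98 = 489/ 49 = 9.98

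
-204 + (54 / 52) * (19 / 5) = -200.05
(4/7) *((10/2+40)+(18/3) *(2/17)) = 444/17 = 26.12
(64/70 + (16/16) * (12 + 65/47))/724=0.02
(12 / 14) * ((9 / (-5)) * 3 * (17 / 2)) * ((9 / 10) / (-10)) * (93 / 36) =128061 / 14000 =9.15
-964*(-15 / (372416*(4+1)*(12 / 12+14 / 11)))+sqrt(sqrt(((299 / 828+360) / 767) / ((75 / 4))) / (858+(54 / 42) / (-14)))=723 / 211600+7*1681599179^(1 / 4)*sqrt(190)*3^(3 / 4) / 3278925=0.02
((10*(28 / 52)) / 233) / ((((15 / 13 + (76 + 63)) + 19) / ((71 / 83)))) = 4970 / 40012391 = 0.00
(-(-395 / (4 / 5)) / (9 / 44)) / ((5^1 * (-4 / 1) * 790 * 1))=-0.15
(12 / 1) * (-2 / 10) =-12 / 5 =-2.40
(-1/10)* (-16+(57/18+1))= 71/60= 1.18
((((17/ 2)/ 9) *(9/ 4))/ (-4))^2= 289/ 1024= 0.28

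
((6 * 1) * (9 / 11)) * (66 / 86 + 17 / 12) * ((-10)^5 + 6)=-1072134.40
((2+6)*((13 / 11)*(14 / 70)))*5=9.45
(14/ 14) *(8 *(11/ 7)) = 88/ 7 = 12.57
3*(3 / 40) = 9 / 40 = 0.22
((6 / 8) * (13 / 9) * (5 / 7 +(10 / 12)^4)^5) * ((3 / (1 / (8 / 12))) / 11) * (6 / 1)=1959261891111681446875 / 675939603923522813952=2.90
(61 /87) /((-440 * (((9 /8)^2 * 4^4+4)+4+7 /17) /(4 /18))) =-1037 /973441260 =-0.00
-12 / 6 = -2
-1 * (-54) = 54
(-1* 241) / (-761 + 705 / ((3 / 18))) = -241 / 3469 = -0.07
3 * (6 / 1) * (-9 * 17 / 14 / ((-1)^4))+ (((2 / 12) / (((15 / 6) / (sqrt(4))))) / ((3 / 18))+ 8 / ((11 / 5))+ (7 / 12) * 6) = -145359 / 770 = -188.78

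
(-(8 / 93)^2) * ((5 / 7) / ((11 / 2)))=-640 / 665973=-0.00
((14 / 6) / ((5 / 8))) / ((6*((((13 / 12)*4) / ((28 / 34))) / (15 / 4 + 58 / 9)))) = 35966 / 29835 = 1.21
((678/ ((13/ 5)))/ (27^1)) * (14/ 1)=15820/ 117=135.21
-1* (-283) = 283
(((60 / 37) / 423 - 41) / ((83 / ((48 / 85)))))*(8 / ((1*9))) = -1610368 / 6495165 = -0.25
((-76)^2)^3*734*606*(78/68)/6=278569521848537088/17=16386442461678652.24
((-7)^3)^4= 13841287201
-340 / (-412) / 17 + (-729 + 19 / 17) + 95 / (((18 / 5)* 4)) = -90927739 / 126072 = -721.24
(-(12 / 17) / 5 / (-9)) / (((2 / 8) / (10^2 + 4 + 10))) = 608 / 85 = 7.15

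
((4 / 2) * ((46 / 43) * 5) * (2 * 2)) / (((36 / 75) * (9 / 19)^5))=28475138500 / 7617321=3738.21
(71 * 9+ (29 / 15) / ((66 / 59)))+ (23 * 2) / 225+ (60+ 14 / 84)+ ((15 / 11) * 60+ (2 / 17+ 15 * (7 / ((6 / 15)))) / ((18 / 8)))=37852207 / 42075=899.64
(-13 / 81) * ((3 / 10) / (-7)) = 13 / 1890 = 0.01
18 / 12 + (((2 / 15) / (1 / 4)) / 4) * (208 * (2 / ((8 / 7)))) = 1501 / 30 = 50.03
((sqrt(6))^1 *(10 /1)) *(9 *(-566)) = -50940 *sqrt(6) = -124777.01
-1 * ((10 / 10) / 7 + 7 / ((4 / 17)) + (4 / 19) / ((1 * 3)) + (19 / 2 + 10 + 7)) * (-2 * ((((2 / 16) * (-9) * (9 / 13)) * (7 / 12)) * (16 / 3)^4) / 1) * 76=-369111040 / 117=-3154795.21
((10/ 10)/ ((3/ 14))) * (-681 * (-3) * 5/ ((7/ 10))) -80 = 68020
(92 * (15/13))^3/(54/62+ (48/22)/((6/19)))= 153753.26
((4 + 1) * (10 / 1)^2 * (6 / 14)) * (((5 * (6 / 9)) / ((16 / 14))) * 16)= 10000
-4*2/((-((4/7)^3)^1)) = 343/8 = 42.88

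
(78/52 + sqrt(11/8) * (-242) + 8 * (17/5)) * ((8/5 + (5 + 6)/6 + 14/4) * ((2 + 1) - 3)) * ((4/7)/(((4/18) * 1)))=0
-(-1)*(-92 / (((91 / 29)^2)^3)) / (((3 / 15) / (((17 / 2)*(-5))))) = 11628795925550 / 567869252041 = 20.48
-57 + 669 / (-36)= -907 / 12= -75.58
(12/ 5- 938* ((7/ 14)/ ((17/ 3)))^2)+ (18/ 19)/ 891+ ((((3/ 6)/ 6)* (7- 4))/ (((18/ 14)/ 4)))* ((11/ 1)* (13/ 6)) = 111184339/ 8154135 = 13.64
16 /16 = 1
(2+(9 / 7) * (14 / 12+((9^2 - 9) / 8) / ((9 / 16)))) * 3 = 1011 / 14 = 72.21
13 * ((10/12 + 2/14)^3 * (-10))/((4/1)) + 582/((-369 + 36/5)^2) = -180964409065/5986458576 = -30.23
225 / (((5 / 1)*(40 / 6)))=27 / 4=6.75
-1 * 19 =-19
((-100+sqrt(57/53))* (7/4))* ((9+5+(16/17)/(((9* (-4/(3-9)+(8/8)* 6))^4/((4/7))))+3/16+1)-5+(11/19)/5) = -18869547451/10465200+18869547451* sqrt(3021)/55465560000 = -1784.38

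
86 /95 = 0.91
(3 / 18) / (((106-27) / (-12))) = -2 / 79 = -0.03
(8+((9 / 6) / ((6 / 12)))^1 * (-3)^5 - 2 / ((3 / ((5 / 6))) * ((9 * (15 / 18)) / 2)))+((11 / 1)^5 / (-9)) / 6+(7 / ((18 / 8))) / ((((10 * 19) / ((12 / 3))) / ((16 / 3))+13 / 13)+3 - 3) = -63392405 / 17118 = -3703.26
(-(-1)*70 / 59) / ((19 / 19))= 70 / 59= 1.19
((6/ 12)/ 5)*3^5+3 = 273/ 10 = 27.30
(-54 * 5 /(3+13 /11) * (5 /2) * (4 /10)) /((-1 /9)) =13365 /23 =581.09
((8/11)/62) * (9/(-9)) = -4/341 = -0.01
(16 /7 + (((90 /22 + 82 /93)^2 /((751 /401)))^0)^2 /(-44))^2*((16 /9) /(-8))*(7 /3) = -2.66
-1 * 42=-42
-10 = -10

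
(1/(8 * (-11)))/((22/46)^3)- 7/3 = -856397/351384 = -2.44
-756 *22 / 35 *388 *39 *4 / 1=-143814528 / 5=-28762905.60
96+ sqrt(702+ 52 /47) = sqrt(1553162) /47+ 96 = 122.52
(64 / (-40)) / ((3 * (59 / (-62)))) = 0.56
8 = 8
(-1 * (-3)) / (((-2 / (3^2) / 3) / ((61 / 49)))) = -4941 / 98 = -50.42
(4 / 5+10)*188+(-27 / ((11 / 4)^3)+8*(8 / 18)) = 121746008 / 59895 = 2032.66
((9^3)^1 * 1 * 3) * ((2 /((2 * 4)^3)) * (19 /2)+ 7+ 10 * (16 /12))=22809681 /512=44550.16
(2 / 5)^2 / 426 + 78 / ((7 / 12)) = 4984214 / 37275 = 133.71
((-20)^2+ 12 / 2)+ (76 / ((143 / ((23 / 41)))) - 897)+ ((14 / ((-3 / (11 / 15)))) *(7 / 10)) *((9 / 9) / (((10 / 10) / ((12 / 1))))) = -228414503 / 439725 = -519.45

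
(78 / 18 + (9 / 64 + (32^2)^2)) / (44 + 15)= 201327451 / 11328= 17772.55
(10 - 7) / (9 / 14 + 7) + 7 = 791 / 107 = 7.39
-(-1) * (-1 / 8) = -1 / 8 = -0.12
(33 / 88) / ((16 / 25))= 75 / 128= 0.59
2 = 2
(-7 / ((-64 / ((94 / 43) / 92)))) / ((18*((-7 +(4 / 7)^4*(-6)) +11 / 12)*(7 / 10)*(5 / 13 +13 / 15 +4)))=-7335055 / 1255500972032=-0.00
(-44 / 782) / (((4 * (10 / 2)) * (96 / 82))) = -451 / 187680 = -0.00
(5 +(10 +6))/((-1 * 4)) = -21/4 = -5.25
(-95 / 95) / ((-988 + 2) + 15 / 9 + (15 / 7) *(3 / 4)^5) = 21504 / 21156169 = 0.00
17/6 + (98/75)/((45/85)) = 7157/1350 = 5.30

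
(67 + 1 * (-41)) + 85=111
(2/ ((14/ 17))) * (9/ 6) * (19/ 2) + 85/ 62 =31229/ 868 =35.98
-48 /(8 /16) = -96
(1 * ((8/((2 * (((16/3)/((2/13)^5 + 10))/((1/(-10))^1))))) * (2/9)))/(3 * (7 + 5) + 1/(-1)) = -618827/129952550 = -0.00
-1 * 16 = -16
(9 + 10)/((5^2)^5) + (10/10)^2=9765644/9765625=1.00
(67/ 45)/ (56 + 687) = 67/ 33435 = 0.00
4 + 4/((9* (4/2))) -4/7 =230/63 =3.65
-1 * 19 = -19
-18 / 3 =-6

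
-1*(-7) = 7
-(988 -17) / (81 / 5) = -4855 / 81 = -59.94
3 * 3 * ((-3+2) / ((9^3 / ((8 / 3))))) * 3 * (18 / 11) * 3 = -16 / 33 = -0.48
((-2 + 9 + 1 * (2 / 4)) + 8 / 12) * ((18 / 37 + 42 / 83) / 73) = 24892 / 224183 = 0.11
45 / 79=0.57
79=79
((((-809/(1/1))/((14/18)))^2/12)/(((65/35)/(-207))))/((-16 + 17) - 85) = 1219298103/10192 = 119632.86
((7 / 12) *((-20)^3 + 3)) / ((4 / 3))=-55979 / 16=-3498.69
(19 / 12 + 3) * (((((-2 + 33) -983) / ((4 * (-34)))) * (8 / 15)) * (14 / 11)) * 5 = 108.89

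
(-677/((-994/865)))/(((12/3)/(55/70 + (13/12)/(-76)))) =2884104625/25382784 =113.62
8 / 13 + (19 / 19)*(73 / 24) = 1141 / 312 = 3.66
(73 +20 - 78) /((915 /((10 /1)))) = 10 /61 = 0.16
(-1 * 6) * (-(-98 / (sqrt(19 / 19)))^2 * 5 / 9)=96040 / 3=32013.33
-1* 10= -10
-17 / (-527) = 1 / 31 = 0.03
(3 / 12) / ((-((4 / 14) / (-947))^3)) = 291302396189 / 32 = 9103199880.91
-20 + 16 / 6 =-52 / 3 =-17.33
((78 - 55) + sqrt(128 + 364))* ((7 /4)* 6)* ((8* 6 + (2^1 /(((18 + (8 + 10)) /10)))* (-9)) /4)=903* sqrt(123) /4 + 20769 /8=5099.81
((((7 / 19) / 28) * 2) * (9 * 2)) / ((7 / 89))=801 / 133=6.02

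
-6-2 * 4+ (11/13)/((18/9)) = -353/26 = -13.58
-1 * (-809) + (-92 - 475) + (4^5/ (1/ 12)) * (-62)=-761614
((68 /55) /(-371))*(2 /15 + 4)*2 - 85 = -26024807 /306075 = -85.03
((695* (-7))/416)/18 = -4865/7488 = -0.65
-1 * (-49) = 49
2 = 2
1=1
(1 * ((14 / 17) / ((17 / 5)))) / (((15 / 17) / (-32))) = -448 / 51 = -8.78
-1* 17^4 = -83521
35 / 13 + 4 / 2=61 / 13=4.69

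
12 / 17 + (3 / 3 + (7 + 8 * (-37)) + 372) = 1440 / 17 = 84.71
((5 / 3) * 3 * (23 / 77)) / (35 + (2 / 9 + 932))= 207 / 134057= 0.00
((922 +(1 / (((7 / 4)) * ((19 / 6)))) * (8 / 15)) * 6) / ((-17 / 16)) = -58866624 / 11305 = -5207.13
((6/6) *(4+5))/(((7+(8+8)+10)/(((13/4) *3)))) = 117/44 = 2.66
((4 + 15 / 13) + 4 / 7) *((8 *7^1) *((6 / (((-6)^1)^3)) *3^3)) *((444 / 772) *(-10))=3469860 / 2509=1382.97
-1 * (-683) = 683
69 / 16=4.31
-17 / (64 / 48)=-51 / 4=-12.75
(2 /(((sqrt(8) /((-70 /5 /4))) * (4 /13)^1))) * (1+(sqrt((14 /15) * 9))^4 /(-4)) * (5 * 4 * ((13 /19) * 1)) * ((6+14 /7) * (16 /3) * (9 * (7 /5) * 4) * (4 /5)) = 5291360256 * sqrt(2) /2375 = 3150784.61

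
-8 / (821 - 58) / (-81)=8 / 61803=0.00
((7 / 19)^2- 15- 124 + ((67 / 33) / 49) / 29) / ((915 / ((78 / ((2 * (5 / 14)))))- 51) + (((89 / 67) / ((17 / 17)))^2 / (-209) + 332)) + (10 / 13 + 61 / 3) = 3005460933290799 / 145735673158985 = 20.62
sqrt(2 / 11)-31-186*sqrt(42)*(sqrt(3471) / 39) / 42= -31*sqrt(16198) / 91-31 + sqrt(22) / 11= -73.93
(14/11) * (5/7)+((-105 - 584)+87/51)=-128354/187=-686.39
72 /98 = 36 /49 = 0.73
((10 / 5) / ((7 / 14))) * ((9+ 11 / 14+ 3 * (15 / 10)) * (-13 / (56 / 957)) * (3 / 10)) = -3808.47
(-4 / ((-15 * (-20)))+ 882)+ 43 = 69374 / 75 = 924.99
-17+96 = 79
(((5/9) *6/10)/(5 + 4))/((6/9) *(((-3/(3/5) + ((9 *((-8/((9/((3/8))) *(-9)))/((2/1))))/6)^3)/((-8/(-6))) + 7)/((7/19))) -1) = 24192/3188179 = 0.01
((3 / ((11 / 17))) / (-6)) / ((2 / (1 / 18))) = -17 / 792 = -0.02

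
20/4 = 5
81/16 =5.06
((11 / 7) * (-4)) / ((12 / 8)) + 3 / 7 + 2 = -37 / 21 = -1.76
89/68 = 1.31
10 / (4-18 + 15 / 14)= -140 / 181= -0.77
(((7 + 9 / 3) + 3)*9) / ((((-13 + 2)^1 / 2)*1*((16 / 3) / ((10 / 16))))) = -1755 / 704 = -2.49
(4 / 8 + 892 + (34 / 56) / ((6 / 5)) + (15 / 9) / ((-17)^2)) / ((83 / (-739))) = -32041196195 / 4029816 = -7951.03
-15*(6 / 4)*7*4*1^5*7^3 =-216090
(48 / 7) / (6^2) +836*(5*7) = 614464 / 21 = 29260.19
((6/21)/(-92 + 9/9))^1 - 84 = -84.00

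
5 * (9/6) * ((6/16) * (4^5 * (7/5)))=4032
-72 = -72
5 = 5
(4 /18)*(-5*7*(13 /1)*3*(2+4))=-1820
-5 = -5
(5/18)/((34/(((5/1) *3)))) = 25/204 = 0.12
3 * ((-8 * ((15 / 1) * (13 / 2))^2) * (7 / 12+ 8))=-3916575 / 2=-1958287.50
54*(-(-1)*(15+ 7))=1188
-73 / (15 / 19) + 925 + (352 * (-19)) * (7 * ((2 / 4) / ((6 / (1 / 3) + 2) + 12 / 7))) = -3682 / 15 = -245.47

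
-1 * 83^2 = -6889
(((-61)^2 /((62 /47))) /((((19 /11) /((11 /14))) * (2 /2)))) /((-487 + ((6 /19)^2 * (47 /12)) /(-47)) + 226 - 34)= -402065213 /92440264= -4.35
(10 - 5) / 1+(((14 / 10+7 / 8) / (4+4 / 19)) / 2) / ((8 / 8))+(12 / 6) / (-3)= 88387 / 19200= 4.60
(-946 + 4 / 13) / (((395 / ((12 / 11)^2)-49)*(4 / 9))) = -3983256 / 529607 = -7.52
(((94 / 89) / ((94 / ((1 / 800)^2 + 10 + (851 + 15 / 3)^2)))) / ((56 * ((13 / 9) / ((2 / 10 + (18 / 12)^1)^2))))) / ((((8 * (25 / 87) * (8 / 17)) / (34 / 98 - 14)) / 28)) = -103946.22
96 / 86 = 1.12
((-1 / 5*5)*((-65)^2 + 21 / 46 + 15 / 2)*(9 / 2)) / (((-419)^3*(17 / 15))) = 6571665 / 28761983069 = 0.00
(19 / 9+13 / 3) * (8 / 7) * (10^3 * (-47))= -21808000 / 63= -346158.73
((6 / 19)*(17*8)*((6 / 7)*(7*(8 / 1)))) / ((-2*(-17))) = 1152 / 19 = 60.63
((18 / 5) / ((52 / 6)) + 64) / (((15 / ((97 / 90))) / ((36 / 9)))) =812278 / 43875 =18.51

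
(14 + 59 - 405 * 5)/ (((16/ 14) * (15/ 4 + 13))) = -6832/ 67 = -101.97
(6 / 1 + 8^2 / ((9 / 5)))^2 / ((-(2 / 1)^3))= -34969 / 162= -215.86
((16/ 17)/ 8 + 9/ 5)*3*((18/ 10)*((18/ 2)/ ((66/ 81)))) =1069443/ 9350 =114.38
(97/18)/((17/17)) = 97/18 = 5.39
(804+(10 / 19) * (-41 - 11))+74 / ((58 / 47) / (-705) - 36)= 8778055099 / 11332721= 774.58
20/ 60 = 1/ 3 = 0.33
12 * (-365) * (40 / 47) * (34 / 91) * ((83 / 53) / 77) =-494414400 / 17454437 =-28.33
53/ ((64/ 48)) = 159/ 4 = 39.75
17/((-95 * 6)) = -17/570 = -0.03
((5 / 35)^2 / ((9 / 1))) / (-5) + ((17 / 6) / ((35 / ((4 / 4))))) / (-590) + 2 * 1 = 5202263 / 2601900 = 2.00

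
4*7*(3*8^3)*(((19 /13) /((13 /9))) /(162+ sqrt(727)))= 62705664 /226967- 387072*sqrt(727) /226967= 230.29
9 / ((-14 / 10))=-45 / 7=-6.43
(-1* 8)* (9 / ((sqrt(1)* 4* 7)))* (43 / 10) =-387 / 35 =-11.06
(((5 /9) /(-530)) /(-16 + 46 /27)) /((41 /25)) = 75 /1677556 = 0.00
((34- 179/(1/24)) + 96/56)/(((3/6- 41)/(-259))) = -2206828/81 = -27244.79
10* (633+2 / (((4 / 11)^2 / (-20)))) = 3305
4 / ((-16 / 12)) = -3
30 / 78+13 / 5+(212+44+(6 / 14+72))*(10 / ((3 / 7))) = 1494932 / 195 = 7666.32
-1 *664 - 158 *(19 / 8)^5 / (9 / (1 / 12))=-1370541229 / 1769472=-774.55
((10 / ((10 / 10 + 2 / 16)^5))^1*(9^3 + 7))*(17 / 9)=4099932160 / 531441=7714.75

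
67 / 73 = 0.92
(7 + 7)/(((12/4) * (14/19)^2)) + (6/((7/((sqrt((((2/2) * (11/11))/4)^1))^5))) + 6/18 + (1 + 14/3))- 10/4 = 4073/336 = 12.12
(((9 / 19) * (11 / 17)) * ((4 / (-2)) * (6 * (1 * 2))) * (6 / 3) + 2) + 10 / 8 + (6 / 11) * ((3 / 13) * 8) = -1931639 / 184756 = -10.46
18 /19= 0.95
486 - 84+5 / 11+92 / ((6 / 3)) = 4933 / 11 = 448.45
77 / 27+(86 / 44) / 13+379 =2949821 / 7722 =382.00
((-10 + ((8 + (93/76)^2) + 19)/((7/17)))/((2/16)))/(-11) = -217627/5054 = -43.06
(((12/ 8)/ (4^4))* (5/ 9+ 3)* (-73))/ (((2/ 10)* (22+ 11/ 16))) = -365/ 1089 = -0.34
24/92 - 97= -2225/23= -96.74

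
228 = 228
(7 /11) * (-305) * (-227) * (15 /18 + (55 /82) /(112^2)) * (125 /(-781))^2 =2782040796484375 /2957793603072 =940.58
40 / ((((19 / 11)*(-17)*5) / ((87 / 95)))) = -0.25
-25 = -25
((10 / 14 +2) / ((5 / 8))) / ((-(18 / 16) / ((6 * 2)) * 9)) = -4864 / 945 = -5.15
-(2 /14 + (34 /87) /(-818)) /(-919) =35464 /228905439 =0.00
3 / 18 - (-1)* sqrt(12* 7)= 1 / 6 + 2* sqrt(21)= 9.33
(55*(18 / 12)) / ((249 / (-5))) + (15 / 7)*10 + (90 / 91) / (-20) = 148964 / 7553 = 19.72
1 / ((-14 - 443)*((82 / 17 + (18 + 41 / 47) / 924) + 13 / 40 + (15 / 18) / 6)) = -22148280 / 53724733087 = -0.00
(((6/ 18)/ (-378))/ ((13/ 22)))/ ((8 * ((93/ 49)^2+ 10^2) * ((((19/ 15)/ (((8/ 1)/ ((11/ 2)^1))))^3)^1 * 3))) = -21952000/ 24154240068387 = -0.00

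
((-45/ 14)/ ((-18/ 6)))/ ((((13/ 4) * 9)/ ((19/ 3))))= 190/ 819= 0.23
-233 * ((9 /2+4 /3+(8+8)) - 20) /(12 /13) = -462.76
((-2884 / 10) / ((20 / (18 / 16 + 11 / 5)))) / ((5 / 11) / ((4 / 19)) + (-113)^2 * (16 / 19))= -0.00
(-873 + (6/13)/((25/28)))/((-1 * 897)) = 94519/97175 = 0.97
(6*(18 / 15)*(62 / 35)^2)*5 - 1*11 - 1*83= 23234 / 1225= 18.97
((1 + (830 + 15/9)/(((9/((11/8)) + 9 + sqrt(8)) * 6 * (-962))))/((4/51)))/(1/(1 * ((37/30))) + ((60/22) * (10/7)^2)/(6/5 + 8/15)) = 11290873 * sqrt(2)/2887889616 + 10074774039/3208766240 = 3.15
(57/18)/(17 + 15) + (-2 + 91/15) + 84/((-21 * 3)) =2719/960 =2.83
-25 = -25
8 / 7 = 1.14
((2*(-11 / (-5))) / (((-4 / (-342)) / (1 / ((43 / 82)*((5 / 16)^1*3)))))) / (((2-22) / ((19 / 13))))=-3907464 / 69875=-55.92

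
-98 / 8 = -49 / 4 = -12.25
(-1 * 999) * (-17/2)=16983/2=8491.50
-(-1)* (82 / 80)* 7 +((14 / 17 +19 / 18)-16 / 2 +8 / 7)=2.20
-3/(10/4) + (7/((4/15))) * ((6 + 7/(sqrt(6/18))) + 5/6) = 7127/40 + 735 * sqrt(3)/4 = 496.44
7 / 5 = 1.40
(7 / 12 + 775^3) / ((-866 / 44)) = -61443937577 / 2598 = -23650476.36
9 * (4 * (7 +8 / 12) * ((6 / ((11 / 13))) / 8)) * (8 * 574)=12357072 / 11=1123370.18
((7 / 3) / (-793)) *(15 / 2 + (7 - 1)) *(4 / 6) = -21 / 793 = -0.03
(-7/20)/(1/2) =-7/10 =-0.70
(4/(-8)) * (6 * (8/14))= -12/7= -1.71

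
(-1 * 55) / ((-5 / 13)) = 143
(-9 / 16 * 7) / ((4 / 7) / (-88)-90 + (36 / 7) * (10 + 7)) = 4851 / 3176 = 1.53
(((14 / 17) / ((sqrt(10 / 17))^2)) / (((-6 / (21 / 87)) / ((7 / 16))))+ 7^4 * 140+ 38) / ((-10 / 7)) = -32757181919 / 139200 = -235324.58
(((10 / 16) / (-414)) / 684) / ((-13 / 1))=5 / 29450304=0.00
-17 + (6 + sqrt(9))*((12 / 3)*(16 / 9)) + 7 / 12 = 571 / 12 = 47.58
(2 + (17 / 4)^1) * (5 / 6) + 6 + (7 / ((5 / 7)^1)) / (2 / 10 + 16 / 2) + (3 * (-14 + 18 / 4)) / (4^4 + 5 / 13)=13438231 / 1093224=12.29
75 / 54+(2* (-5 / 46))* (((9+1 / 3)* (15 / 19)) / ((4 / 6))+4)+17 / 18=-1231 / 1311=-0.94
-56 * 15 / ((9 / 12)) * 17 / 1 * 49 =-932960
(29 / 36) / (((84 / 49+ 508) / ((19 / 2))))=3857 / 256896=0.02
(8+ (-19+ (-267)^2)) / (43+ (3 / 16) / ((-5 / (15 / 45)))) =5702240 / 3439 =1658.11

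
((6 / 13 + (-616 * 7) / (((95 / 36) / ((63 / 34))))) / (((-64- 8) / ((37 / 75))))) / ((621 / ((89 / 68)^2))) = 3104555575613 / 54258503832000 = 0.06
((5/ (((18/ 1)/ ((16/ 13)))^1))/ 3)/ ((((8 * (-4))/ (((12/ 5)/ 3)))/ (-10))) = 10/ 351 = 0.03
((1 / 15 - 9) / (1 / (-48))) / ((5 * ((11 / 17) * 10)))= 18224 / 1375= 13.25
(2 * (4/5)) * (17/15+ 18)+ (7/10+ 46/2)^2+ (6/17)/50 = 3020783/5100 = 592.31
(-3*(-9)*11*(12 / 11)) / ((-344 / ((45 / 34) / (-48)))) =0.03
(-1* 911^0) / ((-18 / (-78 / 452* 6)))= -13 / 226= -0.06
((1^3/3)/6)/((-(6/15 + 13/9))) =-5/166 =-0.03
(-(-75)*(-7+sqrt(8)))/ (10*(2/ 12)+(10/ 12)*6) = -315/ 4+45*sqrt(2)/ 2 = -46.93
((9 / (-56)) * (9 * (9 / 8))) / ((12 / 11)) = -2673 / 1792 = -1.49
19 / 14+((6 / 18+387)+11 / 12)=10909 / 28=389.61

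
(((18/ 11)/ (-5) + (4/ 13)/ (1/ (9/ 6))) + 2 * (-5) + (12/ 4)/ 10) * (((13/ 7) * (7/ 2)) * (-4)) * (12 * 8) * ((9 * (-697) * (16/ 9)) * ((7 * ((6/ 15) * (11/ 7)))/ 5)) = -29289255936/ 125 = -234314047.49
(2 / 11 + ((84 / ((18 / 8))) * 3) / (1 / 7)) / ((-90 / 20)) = -17252 / 99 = -174.26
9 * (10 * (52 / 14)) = 334.29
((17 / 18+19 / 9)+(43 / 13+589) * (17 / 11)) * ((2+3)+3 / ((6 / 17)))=644745 / 52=12398.94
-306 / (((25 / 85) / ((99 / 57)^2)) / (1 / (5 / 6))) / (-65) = 33989868 / 586625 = 57.94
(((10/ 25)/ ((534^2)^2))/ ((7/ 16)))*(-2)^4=32/ 177874253235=0.00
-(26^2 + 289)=-965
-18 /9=-2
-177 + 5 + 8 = -164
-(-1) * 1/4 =1/4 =0.25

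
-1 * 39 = -39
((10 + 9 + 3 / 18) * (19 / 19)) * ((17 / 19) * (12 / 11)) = 3910 / 209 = 18.71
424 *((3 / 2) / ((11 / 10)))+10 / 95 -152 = 89094 / 209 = 426.29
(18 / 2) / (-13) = -9 / 13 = -0.69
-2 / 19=-0.11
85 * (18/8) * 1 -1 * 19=689/4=172.25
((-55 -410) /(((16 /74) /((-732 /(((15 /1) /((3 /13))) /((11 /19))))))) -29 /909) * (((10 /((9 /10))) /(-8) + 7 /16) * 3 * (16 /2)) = -862604878027 /2694276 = -320162.03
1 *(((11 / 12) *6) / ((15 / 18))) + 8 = 73 / 5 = 14.60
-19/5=-3.80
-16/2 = -8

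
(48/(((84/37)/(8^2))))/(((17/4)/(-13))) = -492544/119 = -4139.03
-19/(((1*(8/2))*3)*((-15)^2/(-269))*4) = 5111/10800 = 0.47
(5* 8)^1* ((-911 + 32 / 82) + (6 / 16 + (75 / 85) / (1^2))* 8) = -25107360 / 697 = -36022.04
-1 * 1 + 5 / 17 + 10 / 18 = -0.15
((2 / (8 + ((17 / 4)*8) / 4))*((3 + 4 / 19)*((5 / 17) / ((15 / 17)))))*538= 131272 / 1881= 69.79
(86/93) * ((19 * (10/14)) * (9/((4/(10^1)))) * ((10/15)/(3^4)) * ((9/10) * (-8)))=-32680/1953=-16.73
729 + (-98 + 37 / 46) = 631.80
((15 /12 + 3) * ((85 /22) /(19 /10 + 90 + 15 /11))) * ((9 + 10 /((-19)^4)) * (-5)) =-42370976375 /5347852556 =-7.92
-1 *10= -10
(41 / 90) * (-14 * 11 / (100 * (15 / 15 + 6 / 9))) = -3157 / 7500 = -0.42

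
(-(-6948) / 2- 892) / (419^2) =0.01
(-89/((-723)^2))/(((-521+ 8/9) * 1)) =89/271877161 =0.00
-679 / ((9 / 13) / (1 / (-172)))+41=72295 / 1548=46.70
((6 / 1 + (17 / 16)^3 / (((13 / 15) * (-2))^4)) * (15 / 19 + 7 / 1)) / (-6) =-141578807879 / 17781850112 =-7.96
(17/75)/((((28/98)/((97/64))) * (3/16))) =11543/1800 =6.41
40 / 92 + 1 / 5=73 / 115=0.63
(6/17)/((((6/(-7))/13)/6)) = -546/17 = -32.12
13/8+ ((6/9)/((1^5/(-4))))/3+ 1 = 125/72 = 1.74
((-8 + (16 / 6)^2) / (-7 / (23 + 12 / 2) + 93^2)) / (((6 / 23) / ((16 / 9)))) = -21344 / 30473901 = -0.00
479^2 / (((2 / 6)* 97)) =688323 / 97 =7096.11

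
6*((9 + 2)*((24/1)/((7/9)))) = 14256/7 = 2036.57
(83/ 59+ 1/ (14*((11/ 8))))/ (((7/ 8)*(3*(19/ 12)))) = 212064/ 604219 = 0.35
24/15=1.60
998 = 998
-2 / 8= -1 / 4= -0.25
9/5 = 1.80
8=8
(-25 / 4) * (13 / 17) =-325 / 68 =-4.78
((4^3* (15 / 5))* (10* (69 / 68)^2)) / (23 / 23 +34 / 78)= 2785185 / 2023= 1376.76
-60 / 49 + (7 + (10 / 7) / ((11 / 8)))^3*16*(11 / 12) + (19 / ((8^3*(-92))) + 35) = 44885964058393 / 5864871936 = 7653.36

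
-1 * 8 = -8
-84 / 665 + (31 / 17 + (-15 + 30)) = 26966 / 1615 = 16.70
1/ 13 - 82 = -1065/ 13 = -81.92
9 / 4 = 2.25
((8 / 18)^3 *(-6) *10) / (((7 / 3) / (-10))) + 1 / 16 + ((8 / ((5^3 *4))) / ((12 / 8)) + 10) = 37022971 / 1134000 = 32.65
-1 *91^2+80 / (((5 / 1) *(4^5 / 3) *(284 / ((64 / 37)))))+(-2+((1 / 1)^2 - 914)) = -96631565 / 10508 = -9196.00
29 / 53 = 0.55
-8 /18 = -4 /9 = -0.44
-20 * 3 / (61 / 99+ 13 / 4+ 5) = -6.77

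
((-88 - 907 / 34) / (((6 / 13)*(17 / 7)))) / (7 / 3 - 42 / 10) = 253435 / 4624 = 54.81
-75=-75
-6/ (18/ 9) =-3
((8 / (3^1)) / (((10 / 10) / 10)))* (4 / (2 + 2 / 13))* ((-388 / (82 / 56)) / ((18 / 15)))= -4035200 / 369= -10935.50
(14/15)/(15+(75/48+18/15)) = 32/609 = 0.05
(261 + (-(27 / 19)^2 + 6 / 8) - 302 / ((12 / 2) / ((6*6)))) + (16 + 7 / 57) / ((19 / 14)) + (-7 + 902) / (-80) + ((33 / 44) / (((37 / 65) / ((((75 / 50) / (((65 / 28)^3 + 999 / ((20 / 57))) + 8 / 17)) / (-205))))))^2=-21755333010346598470286653336525 / 14021433694024937724580099248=-1551.58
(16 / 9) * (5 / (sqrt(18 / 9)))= 40 * sqrt(2) / 9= 6.29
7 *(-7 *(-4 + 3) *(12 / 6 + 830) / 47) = 40768 / 47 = 867.40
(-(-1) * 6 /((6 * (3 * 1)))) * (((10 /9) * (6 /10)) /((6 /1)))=1 /27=0.04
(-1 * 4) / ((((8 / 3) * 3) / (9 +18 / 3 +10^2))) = -115 / 2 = -57.50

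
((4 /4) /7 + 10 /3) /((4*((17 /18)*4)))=219 /952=0.23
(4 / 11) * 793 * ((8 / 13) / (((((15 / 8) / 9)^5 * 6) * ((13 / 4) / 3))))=31086084096 / 446875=69563.27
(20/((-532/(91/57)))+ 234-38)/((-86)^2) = 212203/8009868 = 0.03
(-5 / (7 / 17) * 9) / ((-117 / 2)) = 170 / 91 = 1.87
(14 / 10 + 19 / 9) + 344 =15638 / 45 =347.51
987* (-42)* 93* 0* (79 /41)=0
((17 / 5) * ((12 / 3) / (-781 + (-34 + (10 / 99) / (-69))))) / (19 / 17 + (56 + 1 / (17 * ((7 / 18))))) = -7896636 / 27100699375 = -0.00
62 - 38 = 24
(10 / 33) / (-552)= -5 / 9108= -0.00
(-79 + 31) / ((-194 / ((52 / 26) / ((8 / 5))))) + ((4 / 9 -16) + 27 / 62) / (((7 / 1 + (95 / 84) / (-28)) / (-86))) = 27635199478 / 147664749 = 187.15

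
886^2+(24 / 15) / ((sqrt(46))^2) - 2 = 90274314 / 115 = 784994.03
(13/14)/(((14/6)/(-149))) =-5811/98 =-59.30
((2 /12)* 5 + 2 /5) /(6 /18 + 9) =37 /280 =0.13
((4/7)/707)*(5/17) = 0.00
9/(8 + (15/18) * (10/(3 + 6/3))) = 27/29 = 0.93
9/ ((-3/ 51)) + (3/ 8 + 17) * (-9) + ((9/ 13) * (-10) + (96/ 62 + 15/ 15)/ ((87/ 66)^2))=-314.83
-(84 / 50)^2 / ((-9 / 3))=588 / 625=0.94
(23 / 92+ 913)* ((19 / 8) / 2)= 69407 / 64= 1084.48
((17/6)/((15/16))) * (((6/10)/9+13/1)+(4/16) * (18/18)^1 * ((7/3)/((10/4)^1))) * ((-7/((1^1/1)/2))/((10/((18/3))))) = -126616/375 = -337.64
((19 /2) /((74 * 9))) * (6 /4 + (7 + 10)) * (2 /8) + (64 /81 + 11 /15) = 20599 /12960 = 1.59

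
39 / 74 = 0.53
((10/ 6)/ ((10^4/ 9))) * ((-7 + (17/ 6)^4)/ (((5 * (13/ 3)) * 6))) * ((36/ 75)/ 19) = 0.00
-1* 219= -219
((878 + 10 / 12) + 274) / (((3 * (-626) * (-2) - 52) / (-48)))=-6917 / 463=-14.94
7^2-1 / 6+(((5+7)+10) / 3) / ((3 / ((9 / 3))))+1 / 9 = 1013 / 18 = 56.28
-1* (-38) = 38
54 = 54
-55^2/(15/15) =-3025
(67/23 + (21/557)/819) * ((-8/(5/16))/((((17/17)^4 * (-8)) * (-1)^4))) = 23287424/2498145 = 9.32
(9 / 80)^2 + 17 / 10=10961 / 6400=1.71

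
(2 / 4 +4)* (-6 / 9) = -3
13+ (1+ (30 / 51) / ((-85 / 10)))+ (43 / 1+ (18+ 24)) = 28591 / 289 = 98.93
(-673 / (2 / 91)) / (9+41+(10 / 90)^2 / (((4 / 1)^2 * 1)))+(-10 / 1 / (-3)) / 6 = -356845171 / 583209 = -611.86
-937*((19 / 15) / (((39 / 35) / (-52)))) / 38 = 13118 / 9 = 1457.56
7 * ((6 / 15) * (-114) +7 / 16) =-25291 / 80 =-316.14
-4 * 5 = -20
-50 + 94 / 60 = -1453 / 30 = -48.43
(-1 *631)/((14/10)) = -3155/7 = -450.71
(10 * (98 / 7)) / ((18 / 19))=1330 / 9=147.78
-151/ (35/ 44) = -6644/ 35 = -189.83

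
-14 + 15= 1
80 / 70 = 1.14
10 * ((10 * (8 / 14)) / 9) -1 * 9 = -167 / 63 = -2.65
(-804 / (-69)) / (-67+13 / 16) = -4288 / 24357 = -0.18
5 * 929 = 4645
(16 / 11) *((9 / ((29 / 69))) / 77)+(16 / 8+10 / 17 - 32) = -12112588 / 417571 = -29.01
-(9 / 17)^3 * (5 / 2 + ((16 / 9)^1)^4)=-163877 / 88434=-1.85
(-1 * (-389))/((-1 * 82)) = -389/82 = -4.74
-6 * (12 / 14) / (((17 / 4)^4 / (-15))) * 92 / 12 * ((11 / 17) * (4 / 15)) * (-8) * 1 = -24870912 / 9938999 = -2.50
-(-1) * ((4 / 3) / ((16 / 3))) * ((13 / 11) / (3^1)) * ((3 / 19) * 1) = 13 / 836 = 0.02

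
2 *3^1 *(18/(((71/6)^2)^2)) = 139968/25411681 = 0.01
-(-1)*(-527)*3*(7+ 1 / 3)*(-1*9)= 104346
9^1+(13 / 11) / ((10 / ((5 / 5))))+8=1883 / 110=17.12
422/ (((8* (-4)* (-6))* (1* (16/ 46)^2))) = 18.17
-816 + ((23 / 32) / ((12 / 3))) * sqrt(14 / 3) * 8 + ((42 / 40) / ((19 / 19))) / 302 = -4928619 / 6040 + 23 * sqrt(42) / 48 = -812.89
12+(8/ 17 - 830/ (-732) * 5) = 18.14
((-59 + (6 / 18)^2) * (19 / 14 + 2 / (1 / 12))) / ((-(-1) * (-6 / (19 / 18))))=1787425 / 6804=262.70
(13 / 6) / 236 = 13 / 1416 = 0.01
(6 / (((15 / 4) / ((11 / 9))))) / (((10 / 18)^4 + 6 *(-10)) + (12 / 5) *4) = -64152 / 1650247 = -0.04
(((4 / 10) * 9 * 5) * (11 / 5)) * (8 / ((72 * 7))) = 22 / 35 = 0.63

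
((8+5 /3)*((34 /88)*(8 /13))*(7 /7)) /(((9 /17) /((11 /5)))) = 16762 /1755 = 9.55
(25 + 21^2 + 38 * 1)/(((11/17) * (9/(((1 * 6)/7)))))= 816/11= 74.18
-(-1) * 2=2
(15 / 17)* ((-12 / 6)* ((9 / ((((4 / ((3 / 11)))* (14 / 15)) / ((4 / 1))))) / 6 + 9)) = -2565 / 154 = -16.66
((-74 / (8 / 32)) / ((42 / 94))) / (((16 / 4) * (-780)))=0.21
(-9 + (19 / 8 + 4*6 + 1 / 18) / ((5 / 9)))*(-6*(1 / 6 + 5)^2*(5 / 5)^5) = -1482823 / 240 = -6178.43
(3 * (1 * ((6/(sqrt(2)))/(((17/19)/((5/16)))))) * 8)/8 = 855 * sqrt(2)/272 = 4.45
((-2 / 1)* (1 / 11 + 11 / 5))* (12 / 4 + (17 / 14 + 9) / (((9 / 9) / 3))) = -8478 / 55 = -154.15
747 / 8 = 93.38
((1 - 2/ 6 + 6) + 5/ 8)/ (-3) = -175/ 72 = -2.43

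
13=13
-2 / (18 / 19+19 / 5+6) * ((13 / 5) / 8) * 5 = -1235 / 4084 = -0.30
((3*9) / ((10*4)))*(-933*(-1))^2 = 23503203 / 40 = 587580.08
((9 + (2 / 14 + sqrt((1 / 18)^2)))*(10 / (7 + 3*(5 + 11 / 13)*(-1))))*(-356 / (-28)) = -6704815 / 60417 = -110.98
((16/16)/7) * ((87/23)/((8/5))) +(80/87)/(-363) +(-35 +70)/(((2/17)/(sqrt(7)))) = 13634695/40676328 +595 * sqrt(7)/2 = 787.45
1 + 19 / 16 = 35 / 16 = 2.19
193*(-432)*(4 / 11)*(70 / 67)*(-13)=303488640 / 737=411789.20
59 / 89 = 0.66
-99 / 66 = -3 / 2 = -1.50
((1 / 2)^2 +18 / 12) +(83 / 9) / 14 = 607 / 252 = 2.41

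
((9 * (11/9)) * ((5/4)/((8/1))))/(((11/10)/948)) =5925/4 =1481.25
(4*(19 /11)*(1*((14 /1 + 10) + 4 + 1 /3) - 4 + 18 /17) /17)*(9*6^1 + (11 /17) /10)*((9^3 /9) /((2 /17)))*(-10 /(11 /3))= -36635417910 /34969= -1047654.15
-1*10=-10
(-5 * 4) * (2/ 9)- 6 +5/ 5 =-85/ 9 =-9.44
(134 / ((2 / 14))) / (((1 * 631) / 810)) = 759780 / 631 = 1204.09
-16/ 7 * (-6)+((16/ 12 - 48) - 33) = -1385/ 21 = -65.95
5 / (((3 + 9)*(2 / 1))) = 5 / 24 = 0.21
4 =4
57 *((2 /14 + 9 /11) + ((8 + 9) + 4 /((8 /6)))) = 91998 /77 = 1194.78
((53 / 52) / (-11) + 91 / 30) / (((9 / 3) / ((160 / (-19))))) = -201848 / 24453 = -8.25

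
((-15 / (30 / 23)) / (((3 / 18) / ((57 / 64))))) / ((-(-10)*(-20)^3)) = 3933 / 5120000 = 0.00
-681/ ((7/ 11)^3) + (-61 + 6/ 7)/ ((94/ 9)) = -85388295/ 32242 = -2648.36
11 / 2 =5.50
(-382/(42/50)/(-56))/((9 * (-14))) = -4775/74088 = -0.06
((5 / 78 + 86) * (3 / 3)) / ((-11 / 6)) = -6713 / 143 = -46.94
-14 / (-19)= 14 / 19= 0.74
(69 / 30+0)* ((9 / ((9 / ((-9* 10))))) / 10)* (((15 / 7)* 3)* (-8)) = 7452 / 7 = 1064.57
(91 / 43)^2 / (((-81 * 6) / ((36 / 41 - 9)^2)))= -11336689 / 18649014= -0.61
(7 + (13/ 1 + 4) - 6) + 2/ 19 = 344/ 19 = 18.11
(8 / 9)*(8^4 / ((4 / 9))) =8192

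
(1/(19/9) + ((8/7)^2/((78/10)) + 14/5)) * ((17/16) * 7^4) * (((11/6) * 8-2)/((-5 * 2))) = -520392593/46800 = -11119.50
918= 918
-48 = -48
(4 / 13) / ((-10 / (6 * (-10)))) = 1.85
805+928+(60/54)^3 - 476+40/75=4588709/3645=1258.91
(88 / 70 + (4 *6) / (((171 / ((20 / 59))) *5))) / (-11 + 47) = 37273 / 1059345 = 0.04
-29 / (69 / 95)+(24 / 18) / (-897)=-107449 / 2691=-39.93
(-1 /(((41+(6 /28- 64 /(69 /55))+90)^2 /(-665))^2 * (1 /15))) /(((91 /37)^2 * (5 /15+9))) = -17290742644733071500 /6088190019574934943529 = -0.00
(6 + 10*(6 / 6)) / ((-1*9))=-16 / 9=-1.78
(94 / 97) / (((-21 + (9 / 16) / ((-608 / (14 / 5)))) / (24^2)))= -438927360 / 16515317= -26.58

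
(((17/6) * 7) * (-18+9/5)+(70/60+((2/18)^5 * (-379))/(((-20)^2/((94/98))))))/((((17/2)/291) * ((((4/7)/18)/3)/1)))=-35939437071701/34700400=-1035706.71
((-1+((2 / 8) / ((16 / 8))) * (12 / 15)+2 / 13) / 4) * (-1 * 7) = 679 / 520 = 1.31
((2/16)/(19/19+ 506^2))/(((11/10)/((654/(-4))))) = -0.00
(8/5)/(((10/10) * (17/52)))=416/85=4.89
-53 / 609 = -0.09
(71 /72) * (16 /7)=142 /63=2.25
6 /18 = 1 /3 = 0.33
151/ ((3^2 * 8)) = 151/ 72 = 2.10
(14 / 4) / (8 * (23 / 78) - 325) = -0.01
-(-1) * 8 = 8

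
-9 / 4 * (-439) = 3951 / 4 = 987.75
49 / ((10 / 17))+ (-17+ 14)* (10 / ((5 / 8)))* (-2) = 1793 / 10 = 179.30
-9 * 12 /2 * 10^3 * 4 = -216000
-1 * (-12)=12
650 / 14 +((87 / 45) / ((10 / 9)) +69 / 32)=281819 / 5600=50.32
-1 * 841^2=-707281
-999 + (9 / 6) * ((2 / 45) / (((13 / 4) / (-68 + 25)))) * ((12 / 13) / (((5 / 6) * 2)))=-4222839 / 4225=-999.49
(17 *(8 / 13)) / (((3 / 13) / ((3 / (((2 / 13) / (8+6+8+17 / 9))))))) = 190060 / 9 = 21117.78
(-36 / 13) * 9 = -324 / 13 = -24.92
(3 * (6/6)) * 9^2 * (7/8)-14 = 198.62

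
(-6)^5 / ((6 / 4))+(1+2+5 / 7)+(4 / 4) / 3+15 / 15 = -108758 / 21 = -5178.95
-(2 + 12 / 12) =-3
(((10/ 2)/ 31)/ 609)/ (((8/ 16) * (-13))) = -10/ 245427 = -0.00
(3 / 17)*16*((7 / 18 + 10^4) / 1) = 1440056 / 51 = 28236.39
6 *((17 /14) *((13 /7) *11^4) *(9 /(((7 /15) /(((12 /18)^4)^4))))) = 1060261396480 /182284263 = 5816.53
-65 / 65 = -1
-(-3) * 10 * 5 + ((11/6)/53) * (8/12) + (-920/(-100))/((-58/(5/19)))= 39419140/262827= 149.98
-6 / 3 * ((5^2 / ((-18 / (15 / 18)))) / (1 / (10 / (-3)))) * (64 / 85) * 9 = -8000 / 153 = -52.29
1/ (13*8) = 0.01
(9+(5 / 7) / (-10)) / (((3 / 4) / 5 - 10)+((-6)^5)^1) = -1250 / 1090019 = -0.00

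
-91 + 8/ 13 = -1175/ 13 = -90.38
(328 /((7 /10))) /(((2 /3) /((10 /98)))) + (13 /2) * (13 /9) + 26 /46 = 11597903 /142002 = 81.67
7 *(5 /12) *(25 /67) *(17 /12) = 14875 /9648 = 1.54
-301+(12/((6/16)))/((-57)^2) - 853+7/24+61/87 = -869092495/753768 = -1153.00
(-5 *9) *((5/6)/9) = -25/6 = -4.17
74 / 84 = 37 / 42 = 0.88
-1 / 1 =-1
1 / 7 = 0.14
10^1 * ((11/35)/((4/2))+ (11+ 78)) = 6241/7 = 891.57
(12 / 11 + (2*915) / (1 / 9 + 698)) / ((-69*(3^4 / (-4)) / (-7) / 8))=-0.15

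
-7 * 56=-392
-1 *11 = -11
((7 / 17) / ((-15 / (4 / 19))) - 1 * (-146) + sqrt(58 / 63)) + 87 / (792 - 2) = sqrt(406) / 21 + 111844339 / 765510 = 147.06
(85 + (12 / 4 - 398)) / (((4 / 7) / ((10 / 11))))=-5425 / 11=-493.18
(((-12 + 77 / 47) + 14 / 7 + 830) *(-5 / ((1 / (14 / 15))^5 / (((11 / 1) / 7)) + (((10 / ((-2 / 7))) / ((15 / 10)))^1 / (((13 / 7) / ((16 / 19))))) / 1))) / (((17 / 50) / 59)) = 71343363376084800 / 968914509839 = 73632.26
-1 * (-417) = 417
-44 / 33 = -1.33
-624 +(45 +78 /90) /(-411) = -3847648 /6165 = -624.11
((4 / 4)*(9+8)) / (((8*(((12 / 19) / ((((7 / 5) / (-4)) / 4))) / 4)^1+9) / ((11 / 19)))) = -1309 / 723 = -1.81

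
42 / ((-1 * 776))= -21 / 388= -0.05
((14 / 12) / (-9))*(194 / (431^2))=-679 / 5015547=-0.00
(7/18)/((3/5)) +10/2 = 305/54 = 5.65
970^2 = 940900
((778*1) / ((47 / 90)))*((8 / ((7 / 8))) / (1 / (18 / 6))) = 13443840 / 329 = 40862.74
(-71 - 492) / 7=-563 / 7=-80.43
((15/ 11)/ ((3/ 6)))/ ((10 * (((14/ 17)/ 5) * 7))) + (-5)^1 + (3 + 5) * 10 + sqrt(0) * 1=75.24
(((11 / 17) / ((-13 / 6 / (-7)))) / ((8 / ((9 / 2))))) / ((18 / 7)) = 1617 / 3536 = 0.46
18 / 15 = 6 / 5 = 1.20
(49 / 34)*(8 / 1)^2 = 92.24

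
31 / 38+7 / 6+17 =18.98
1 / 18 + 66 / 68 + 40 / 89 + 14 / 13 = 451847 / 177021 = 2.55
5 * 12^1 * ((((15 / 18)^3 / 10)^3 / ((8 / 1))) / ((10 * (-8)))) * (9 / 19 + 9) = -78125 / 453869568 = -0.00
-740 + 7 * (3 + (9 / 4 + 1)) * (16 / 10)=-670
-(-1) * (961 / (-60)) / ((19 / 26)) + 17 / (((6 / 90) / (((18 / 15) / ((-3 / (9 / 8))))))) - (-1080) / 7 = 140593 / 7980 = 17.62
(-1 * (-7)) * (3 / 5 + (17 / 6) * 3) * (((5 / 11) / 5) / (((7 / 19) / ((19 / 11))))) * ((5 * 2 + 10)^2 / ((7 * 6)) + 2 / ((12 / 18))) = 1234259 / 3630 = 340.02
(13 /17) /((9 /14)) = 182 /153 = 1.19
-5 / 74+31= 2289 / 74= 30.93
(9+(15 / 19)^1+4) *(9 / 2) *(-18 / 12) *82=-145017 / 19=-7632.47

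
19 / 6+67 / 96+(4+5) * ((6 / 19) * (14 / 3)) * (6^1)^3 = 5232521 / 1824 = 2868.71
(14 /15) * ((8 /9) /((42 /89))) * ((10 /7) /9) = 1424 /5103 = 0.28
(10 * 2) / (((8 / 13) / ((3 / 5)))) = 39 / 2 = 19.50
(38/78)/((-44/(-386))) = 3667/858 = 4.27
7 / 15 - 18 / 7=-221 / 105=-2.10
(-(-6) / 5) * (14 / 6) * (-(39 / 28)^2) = -1521 / 280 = -5.43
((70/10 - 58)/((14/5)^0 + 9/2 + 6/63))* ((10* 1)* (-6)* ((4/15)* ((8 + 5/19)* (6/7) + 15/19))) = 5126112/4465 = 1148.07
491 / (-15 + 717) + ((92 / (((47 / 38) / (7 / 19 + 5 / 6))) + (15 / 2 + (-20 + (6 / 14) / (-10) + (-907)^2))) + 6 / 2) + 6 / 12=475040215282 / 577395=822730.05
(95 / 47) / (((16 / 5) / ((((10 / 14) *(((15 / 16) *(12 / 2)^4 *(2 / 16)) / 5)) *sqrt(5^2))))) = 2885625 / 42112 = 68.52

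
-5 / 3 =-1.67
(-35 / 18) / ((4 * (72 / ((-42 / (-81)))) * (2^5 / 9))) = -245 / 248832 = -0.00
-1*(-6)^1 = 6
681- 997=-316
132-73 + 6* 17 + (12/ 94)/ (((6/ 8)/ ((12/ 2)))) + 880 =48975/ 47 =1042.02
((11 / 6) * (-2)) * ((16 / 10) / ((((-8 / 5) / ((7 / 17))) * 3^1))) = 0.50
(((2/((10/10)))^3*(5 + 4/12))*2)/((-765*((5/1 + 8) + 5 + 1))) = -256/43605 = -0.01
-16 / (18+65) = -16 / 83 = -0.19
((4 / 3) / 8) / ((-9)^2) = 1 / 486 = 0.00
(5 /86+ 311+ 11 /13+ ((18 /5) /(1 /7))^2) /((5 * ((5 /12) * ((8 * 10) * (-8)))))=-79401279 /111800000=-0.71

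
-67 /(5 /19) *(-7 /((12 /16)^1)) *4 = 142576 /15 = 9505.07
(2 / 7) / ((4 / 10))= 5 / 7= 0.71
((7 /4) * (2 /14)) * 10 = 5 /2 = 2.50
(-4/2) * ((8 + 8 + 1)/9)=-34/9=-3.78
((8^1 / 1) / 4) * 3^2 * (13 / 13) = 18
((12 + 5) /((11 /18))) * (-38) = -11628 /11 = -1057.09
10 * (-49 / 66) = -245 / 33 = -7.42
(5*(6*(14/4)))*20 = 2100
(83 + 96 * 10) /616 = 149 /88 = 1.69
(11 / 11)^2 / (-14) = -1 / 14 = -0.07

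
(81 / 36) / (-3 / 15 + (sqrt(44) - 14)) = -3195 / 15764 - 225*sqrt(11) / 7882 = -0.30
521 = 521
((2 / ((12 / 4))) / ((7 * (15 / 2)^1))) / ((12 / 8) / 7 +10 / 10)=8 / 765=0.01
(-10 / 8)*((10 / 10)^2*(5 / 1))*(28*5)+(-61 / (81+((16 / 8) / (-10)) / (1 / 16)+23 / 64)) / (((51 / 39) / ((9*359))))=-132437465 / 47243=-2803.32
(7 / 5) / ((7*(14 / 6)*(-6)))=-1 / 70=-0.01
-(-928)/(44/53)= 12296/11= 1117.82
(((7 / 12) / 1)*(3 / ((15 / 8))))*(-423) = -394.80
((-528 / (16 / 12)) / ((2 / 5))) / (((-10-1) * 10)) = 9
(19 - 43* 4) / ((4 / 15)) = -2295 / 4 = -573.75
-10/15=-0.67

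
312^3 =30371328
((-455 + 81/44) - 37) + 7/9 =-193795/396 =-489.38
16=16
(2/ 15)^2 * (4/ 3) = 16/ 675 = 0.02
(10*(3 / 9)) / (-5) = -2 / 3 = -0.67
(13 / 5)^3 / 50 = 2197 / 6250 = 0.35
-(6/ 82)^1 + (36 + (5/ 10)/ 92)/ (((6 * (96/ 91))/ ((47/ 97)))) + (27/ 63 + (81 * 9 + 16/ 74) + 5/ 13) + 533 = 1796280125919787/ 1419185005056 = 1265.71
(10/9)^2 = 100/81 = 1.23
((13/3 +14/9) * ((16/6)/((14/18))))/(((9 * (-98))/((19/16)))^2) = 19133/522764928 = 0.00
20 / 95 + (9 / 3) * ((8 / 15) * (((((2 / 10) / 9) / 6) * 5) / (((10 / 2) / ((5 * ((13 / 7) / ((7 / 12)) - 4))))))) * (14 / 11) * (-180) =25244 / 4389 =5.75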